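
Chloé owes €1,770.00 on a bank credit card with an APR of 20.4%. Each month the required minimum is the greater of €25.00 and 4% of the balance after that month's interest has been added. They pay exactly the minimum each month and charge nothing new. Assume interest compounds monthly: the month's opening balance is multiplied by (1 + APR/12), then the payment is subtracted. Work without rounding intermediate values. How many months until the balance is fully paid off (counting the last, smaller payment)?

Monthly rate r = 20.4%/12 = 1.7% = 0.017.
While 4% of the post-interest balance exceeds €25.00, each month B ← (B·(1+r))·(1 − 0.04), i.e. B shrinks by the factor (1+r)·0.96 = 0.97632.
This holds for months 1–45. Entering month 46 the balance is €602.03; 4% of the post-interest balance is now below €25.00, so the flat €25.00 minimum applies from here.
From month 46 a fixed €25.00 at rate r clears €602.03 in 32 more payments. Total: 45 + 32 = 77 months.

77 months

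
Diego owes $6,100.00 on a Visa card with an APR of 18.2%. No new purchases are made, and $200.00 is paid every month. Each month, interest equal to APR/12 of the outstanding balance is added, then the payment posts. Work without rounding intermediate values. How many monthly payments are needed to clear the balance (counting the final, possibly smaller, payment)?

Monthly rate r = 18.2%/12 = 1.51667% = 0.0151667.
Recurrence: B ← B·(1+r) − $200.00.
Month 1: interest $92.52; balance after payment $5,992.52.
Month 2: interest $90.89; balance after payment $5,883.40.
Closed form: n = −ln(1 − rB₀/P)/ln(1+r) = −ln(0.53742)/ln(1.01517) ≈ 41.254, so the balance reaches zero during payment 42.

42 payments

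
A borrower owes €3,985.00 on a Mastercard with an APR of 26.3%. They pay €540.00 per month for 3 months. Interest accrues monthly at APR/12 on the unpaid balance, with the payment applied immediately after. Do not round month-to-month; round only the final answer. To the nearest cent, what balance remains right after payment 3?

Monthly rate r = 26.3%/12 = 2.19167% = 0.0219167.
Each month: B ← B·(1+r) − €540.00.
Month 1: interest €87.34; balance after payment €3,532.34.
Month 2: interest €77.42; balance after payment €3,069.75.
Month 3: interest €67.28; balance after payment €2,597.03.

€2,597.03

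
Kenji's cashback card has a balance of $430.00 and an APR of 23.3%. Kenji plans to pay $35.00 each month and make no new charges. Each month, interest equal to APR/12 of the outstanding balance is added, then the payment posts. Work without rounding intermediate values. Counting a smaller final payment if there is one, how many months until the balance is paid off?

15 months

Monthly rate r = 23.3%/12 = 1.94167% = 0.0194167.
Recurrence: B ← B·(1+r) − $35.00.
Month 1: interest $8.35; balance after payment $403.35.
Month 2: interest $7.83; balance after payment $376.18.
Closed form: n = −ln(1 − rB₀/P)/ln(1+r) = −ln(0.76145)/ln(1.01942) ≈ 14.172, so the balance reaches zero during payment 15.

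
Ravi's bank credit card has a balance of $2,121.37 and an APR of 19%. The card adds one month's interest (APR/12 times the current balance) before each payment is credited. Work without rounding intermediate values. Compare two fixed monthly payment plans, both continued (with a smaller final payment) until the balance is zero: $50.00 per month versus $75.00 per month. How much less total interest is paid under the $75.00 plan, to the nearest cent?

$710.16

Monthly rate r = 19%/12 = 1.58333% = 0.0158333.
At $50.00/mo: n = ⌈−ln(1 − rB₀/P)/ln(1+r)⌉ = 71 payments (last $45.80); total interest = total paid − $2,121.37 = $1,424.43.
At $75.00/mo: 38 payments (last $60.64); total interest $714.27.
Interest saved = $1,424.43 − $714.27 = $710.16.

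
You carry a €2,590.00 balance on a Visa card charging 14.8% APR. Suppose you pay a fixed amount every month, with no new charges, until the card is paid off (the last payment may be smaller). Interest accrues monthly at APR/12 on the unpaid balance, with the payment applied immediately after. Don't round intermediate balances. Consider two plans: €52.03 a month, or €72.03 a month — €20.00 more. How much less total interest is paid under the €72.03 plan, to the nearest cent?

€596.18

Monthly rate r = 14.8%/12 = 1.23333% = 0.0123333.
At €52.03/mo: n = ⌈−ln(1 − rB₀/P)/ln(1+r)⌉ = 78 payments (last €33.63); total interest = total paid − €2,590.00 = €1,449.94.
At €72.03/mo: 48 payments (last €58.35); total interest €853.76.
Interest saved = €1,449.94 − €853.76 = €596.18.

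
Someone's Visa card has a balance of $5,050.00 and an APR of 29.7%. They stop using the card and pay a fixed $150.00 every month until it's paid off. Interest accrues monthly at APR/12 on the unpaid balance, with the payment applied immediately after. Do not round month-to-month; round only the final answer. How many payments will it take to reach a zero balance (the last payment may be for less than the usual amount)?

74 payments

Monthly rate r = 29.7%/12 = 2.475% = 0.02475.
Recurrence: B ← B·(1+r) − $150.00.
Month 1: interest $124.99; balance after payment $5,024.99.
Month 2: interest $124.37; balance after payment $4,999.36.
Closed form: n = −ln(1 − rB₀/P)/ln(1+r) = −ln(0.16675)/ln(1.02475) ≈ 73.266, so the balance reaches zero during payment 74.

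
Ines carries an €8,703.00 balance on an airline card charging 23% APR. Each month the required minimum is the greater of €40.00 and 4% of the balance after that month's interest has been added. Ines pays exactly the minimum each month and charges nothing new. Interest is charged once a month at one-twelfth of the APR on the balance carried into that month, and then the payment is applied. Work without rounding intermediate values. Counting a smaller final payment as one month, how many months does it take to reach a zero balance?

134 months

Monthly rate r = 23%/12 = 1.91667% = 0.0191667.
While 4% of the post-interest balance exceeds €40.00, each month B ← (B·(1+r))·(1 − 0.04), i.e. B shrinks by the factor (1+r)·0.96 = 0.9784.
This holds for months 1–100. Entering month 101 the balance is €980.20; 4% of the post-interest balance is now below €40.00, so the flat €40.00 minimum applies from here.
From month 101 a fixed €40.00 at rate r clears €980.20 in 34 more payments. Total: 100 + 34 = 134 months.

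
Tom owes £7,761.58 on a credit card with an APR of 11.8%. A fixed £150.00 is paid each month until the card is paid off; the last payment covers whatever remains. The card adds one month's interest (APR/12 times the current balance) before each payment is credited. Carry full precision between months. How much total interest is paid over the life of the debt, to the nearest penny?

£3,136.57

Monthly rate r = 11.8%/12 = 0.983333% = 0.00983333.
Payoff takes n = ⌈−ln(1 − rB₀/P)/ln(1+r)⌉ = ⌈72.653⌉ = 73 payments; the last is £98.15.
Total paid = 72·£150.00 + £98.15 = £10,898.15.
Total interest = total paid − principal = £10,898.15 − £7,761.58 = £3,136.57.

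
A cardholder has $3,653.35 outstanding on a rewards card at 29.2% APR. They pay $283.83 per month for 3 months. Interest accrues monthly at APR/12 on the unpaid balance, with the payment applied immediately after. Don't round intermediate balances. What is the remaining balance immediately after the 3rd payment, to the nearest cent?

Monthly rate r = 29.2%/12 = 2.43333% = 0.0243333.
Each month: B ← B·(1+r) − $283.83.
Month 1: interest $88.90; balance after payment $3,458.42.
Month 2: interest $84.15; balance after payment $3,258.74.
Month 3: interest $79.30; balance after payment $3,054.21.

$3,054.21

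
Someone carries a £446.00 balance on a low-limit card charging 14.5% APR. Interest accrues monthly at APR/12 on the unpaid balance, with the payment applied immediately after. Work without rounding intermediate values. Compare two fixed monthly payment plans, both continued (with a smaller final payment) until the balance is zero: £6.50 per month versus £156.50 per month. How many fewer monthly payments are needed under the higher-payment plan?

Monthly rate r = 14.5%/12 = 1.20833% = 0.0120833.
At £6.50/mo: n = ⌈−ln(1 − rB₀/P)/ln(1+r)⌉ = 148 payments (last £0.59); total interest = total paid − £446.00 = £510.09.
At £156.50/mo: 3 payments (last £143.67); total interest £10.67.
Payments saved = 148 − 3 = 145.

145 fewer payments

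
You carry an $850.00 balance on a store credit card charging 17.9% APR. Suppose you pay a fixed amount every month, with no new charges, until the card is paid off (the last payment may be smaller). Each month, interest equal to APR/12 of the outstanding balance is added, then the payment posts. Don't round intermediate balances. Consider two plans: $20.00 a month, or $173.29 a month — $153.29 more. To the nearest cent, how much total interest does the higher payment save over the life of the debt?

Monthly rate r = 17.9%/12 = 1.49167% = 0.0149167.
At $20.00/mo: n = ⌈−ln(1 − rB₀/P)/ln(1+r)⌉ = 68 payments (last $17.54); total interest = total paid − $850.00 = $507.54.
At $173.29/mo: 6 payments (last $22.97); total interest $39.42.
Interest saved = $507.54 − $39.42 = $468.12.

$468.12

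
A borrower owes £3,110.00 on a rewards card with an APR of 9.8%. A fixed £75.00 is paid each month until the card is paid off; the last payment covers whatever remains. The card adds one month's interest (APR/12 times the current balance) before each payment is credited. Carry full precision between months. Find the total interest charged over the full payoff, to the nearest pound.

£703

Monthly rate r = 9.8%/12 = 0.816667% = 0.00816667.
Payoff takes n = ⌈−ln(1 − rB₀/P)/ln(1+r)⌉ = ⌈50.835⌉ = 51 payments; the last is £62.64.
Total paid = 50·£75.00 + £62.64 = £3,812.64.
Total interest = total paid − principal = £3,812.64 − £3,110.00 = £702.64.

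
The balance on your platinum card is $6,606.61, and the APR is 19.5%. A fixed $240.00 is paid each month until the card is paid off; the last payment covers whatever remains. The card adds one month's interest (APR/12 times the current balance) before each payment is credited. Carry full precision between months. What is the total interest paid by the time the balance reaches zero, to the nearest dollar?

Monthly rate r = 19.5%/12 = 1.625% = 0.01625.
Payoff takes n = ⌈−ln(1 − rB₀/P)/ln(1+r)⌉ = ⌈36.787⌉ = 37 payments; the last is $189.16.
Total paid = 36·$240.00 + $189.16 = $8,829.16.
Total interest = total paid − principal = $8,829.16 − $6,606.61 = $2,222.55.

$2,223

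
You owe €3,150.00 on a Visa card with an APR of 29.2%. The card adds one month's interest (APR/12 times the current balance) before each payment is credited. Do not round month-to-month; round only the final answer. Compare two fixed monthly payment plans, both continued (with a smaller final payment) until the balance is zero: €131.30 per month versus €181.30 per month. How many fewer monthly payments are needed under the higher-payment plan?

Monthly rate r = 29.2%/12 = 2.43333% = 0.0243333.
At €131.30/mo: n = ⌈−ln(1 − rB₀/P)/ln(1+r)⌉ = 37 payments (last €60.60); total interest = total paid − €3,150.00 = €1,637.40.
At €181.30/mo: 23 payments (last €155.67); total interest €994.27.
Payments saved = 37 − 23 = 14.

14 fewer payments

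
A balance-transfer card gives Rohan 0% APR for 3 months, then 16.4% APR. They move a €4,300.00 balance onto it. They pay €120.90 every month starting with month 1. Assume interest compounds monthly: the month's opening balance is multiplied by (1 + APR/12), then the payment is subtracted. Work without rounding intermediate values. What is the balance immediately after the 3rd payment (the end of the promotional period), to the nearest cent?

Promo months 1–3 at r₀ = 0%/12 = 0; months 4+ at r₁ = 16.4%/12 = 0.0136667.
After month 3 (no interest yet): B = €4,300.00 − 3·€120.90 = €3,937.30.

€3,937.30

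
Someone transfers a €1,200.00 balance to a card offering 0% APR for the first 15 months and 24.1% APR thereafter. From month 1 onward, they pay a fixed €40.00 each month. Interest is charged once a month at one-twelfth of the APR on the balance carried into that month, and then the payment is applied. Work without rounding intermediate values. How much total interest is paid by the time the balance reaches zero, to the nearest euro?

Promo months 1–15 at r₀ = 0%/12 = 0; months 16+ at r₁ = 24.1%/12 = 0.0200833.
After month 15 (no interest yet): B = €1,200.00 − 15·€40.00 = €600.00.
Then at r₁ with €40.00/mo: n₂ = −ln(1 − r₁·B/P)/ln(1+r₁) ≈ 18.03 → 19 more payments.
Total paid = 33·€40.00 + €1.11 = €1,321.11; interest = €1,321.11 − €1,200.00 = €121.11.

€121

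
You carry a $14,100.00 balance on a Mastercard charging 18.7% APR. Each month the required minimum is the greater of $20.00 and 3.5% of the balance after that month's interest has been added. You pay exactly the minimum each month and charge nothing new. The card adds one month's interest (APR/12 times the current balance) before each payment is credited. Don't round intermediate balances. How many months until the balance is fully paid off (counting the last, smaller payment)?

Monthly rate r = 18.7%/12 = 1.55833% = 0.0155833.
While 3.5% of the post-interest balance exceeds $20.00, each month B ← (B·(1+r))·(1 − 0.035), i.e. B shrinks by the factor (1+r)·0.965 = 0.98004.
This holds for months 1–160. Entering month 161 the balance is $559.86; 3.5% of the post-interest balance is now below $20.00, so the flat $20.00 minimum applies from here.
From month 161 a fixed $20.00 at rate r clears $559.86 in 38 more payments. Total: 160 + 38 = 198 months.

198 months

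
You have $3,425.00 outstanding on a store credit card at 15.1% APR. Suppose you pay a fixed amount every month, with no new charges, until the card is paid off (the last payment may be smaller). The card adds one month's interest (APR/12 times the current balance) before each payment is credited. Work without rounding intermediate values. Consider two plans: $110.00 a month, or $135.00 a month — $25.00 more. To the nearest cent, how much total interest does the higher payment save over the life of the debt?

$222.53

Monthly rate r = 15.1%/12 = 1.25833% = 0.0125833.
At $110.00/mo: n = ⌈−ln(1 − rB₀/P)/ln(1+r)⌉ = 40 payments (last $84.24); total interest = total paid − $3,425.00 = $949.24.
At $135.00/mo: 31 payments (last $101.71); total interest $726.71.
Interest saved = $949.24 − $726.71 = $222.53.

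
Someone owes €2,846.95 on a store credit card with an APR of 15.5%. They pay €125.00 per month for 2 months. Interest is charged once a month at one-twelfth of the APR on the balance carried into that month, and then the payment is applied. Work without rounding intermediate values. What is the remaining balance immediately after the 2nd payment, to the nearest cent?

€2,669.36

Monthly rate r = 15.5%/12 = 1.29167% = 0.0129167.
Each month: B ← B·(1+r) − €125.00.
Month 1: interest €36.77; balance after payment €2,758.72.
Month 2: interest €35.63; balance after payment €2,669.36.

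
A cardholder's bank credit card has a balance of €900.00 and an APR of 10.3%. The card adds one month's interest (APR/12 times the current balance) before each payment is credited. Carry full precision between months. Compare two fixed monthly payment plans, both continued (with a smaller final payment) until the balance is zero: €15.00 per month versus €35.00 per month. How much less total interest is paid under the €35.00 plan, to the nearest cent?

€248.73

Monthly rate r = 10.3%/12 = 0.858333% = 0.00858333.
At €15.00/mo: n = ⌈−ln(1 − rB₀/P)/ln(1+r)⌉ = 85 payments (last €9.99); total interest = total paid − €900.00 = €369.99.
At €35.00/mo: 30 payments (last €6.26); total interest €121.26.
Interest saved = €369.99 − €121.26 = €248.73.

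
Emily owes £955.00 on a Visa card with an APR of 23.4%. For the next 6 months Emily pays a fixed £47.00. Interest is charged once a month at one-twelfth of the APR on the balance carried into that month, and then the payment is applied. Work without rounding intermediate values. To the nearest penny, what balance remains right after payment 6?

Monthly rate r = 23.4%/12 = 1.95% = 0.0195.
Each month: B ← B·(1+r) − £47.00.
Month 1: interest £18.62; balance after payment £926.62.
Month 2: interest £18.07; balance after payment £897.69.
Month 3: interest £17.50; balance after payment £868.20.
Month 4: interest £16.93; balance after payment £838.13.
Month 5: interest £16.34; balance after payment £807.47.
Month 6: interest £15.75; balance after payment £776.22.

£776.22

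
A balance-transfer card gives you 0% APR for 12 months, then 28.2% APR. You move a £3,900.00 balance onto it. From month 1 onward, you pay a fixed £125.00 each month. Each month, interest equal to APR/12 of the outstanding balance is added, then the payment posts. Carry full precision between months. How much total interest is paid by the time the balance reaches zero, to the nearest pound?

Promo months 1–12 at r₀ = 0%/12 = 0; months 13+ at r₁ = 28.2%/12 = 0.0235.
After month 12 (no interest yet): B = £3,900.00 − 12·£125.00 = £2,400.00.
Then at r₁ with £125.00/mo: n₂ = −ln(1 − r₁·B/P)/ln(1+r₁) ≈ 25.83 → 26 more payments.
Total paid = 37·£125.00 + £104.16 = £4,729.16; interest = £4,729.16 − £3,900.00 = £829.16.

£829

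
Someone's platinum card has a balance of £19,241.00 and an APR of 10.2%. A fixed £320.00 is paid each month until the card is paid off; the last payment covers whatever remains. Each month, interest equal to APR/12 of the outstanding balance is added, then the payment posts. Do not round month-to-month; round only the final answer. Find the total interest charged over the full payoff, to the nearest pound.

£7,813

Monthly rate r = 10.2%/12 = 0.85% = 0.0085.
Payoff takes n = ⌈−ln(1 − rB₀/P)/ln(1+r)⌉ = ⌈84.543⌉ = 85 payments; the last is £173.96.
Total paid = 84·£320.00 + £173.96 = £27,053.96.
Total interest = total paid − principal = £27,053.96 − £19,241.00 = £7,812.96.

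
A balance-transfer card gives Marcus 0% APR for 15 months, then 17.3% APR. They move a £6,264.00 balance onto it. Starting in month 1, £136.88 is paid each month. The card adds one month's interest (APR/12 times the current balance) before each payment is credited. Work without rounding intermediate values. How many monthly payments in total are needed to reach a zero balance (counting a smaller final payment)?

Promo months 1–15 at r₀ = 0%/12 = 0; months 16+ at r₁ = 17.3%/12 = 0.0144167.
After month 15 (no interest yet): B = £6,264.00 − 15·£136.88 = £4,210.80.
Then at r₁ with £136.88/mo: n₂ = −ln(1 − r₁·B/P)/ln(1+r₁) ≈ 40.95 → 41 more payments.

56 months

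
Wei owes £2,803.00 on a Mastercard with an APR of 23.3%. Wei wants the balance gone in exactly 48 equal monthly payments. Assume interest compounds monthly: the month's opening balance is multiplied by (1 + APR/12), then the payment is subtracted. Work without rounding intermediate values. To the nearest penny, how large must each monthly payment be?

£90.30

Monthly rate r = 23.3%/12 = 1.94167% = 0.0194167.
Level-payment amortization: P = B₀·r / (1 − (1+r)^(−n)) = 2803.00·0.0194167 / (1 − 1.01942^(−48)).
Denominator 1 − (1+r)^(−48) = 0.602701455.
P = 54.4249 / 0.602701455 ≈ 90.30.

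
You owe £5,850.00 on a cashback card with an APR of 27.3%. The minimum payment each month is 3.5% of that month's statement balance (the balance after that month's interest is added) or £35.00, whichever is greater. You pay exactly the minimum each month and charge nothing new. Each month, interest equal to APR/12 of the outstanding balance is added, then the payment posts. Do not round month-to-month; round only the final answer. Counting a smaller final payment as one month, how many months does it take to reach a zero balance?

Monthly rate r = 27.3%/12 = 2.275% = 0.02275.
While 3.5% of the post-interest balance exceeds £35.00, each month B ← (B·(1+r))·(1 − 0.035), i.e. B shrinks by the factor (1+r)·0.965 = 0.98695.
This holds for months 1–137. Entering month 138 the balance is £967.87; 3.5% of the post-interest balance is now below £35.00, so the flat £35.00 minimum applies from here.
From month 138 a fixed £35.00 at rate r clears £967.87 in 45 more payments. Total: 137 + 45 = 182 months.

182 months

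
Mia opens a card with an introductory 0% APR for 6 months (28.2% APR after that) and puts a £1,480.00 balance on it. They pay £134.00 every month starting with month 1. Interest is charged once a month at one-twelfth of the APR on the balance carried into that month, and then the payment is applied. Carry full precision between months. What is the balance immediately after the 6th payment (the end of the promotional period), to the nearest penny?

Promo months 1–6 at r₀ = 0%/12 = 0; months 7+ at r₁ = 28.2%/12 = 0.0235.
After month 6 (no interest yet): B = £1,480.00 − 6·£134.00 = £676.00.

£676.00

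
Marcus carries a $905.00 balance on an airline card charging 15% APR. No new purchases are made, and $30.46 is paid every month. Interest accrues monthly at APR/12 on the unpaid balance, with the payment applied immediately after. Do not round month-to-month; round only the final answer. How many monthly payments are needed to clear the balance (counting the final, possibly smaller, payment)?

38 payments

Monthly rate r = 15%/12 = 1.25% = 0.0125.
Recurrence: B ← B·(1+r) − $30.46.
Month 1: interest $11.31; balance after payment $885.85.
Month 2: interest $11.07; balance after payment $866.47.
Closed form: n = −ln(1 − rB₀/P)/ln(1+r) = −ln(0.62861)/ln(1.0125) ≈ 37.371, so the balance reaches zero during payment 38.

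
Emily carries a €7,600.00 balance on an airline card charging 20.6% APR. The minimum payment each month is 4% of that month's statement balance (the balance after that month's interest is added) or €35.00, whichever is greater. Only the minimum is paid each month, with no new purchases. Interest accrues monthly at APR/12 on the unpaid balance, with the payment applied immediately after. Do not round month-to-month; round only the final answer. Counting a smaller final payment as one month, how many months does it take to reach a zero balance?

Monthly rate r = 20.6%/12 = 1.71667% = 0.0171667.
While 4% of the post-interest balance exceeds €35.00, each month B ← (B·(1+r))·(1 − 0.04), i.e. B shrinks by the factor (1+r)·0.96 = 0.97648.
This holds for months 1–92. Entering month 93 the balance is €850.83; 4% of the post-interest balance is now below €35.00, so the flat €35.00 minimum applies from here.
From month 93 a fixed €35.00 at rate r clears €850.83 in 32 more payments. Total: 92 + 32 = 124 months.

124 months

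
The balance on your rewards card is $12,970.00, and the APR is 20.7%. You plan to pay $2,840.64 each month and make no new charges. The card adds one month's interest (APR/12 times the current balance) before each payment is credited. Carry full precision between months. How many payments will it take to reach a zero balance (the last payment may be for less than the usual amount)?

Monthly rate r = 20.7%/12 = 1.725% = 0.01725.
Recurrence: B ← B·(1+r) − $2,840.64.
Month 1: interest $223.73; balance after payment $10,353.09.
Month 2: interest $178.59; balance after payment $7,691.04.
Month 3: interest $132.67; balance after payment $4,983.07.
Month 4: interest $85.96; balance after payment $2,228.39.
Month 5: interest $38.44; balance after payment $0.00.

5 payments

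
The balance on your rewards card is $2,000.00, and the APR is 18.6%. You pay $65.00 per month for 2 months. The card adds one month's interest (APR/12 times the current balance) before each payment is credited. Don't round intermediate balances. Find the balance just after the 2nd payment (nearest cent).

$1,931.47

Monthly rate r = 18.6%/12 = 1.55% = 0.0155.
Each month: B ← B·(1+r) − $65.00.
Month 1: interest $31.00; balance after payment $1,966.00.
Month 2: interest $30.47; balance after payment $1,931.47.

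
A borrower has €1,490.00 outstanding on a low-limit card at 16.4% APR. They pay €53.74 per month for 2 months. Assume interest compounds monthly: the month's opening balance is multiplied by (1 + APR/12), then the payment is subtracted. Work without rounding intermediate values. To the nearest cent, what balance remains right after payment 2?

Monthly rate r = 16.4%/12 = 1.36667% = 0.0136667.
Each month: B ← B·(1+r) − €53.74.
Month 1: interest €20.36; balance after payment €1,456.62.
Month 2: interest €19.91; balance after payment €1,422.79.

€1,422.79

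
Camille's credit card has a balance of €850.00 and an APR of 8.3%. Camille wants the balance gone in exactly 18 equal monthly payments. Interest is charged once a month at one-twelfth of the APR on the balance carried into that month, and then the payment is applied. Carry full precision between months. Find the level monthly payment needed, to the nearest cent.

Monthly rate r = 8.3%/12 = 0.691667% = 0.00691667.
Level-payment amortization: P = B₀·r / (1 − (1+r)^(−n)) = 850.00·0.00691667 / (1 − 1.00692^(−18)).
Denominator 1 − (1+r)^(−18) = 0.116683241.
P = 5.87917 / 0.116683241 ≈ 50.39.

€50.39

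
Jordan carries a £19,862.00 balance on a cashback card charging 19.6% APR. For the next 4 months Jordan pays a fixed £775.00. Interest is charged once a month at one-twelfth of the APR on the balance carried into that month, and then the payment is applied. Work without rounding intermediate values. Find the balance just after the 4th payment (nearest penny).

Monthly rate r = 19.6%/12 = 1.63333% = 0.0163333.
Each month: B ← B·(1+r) − £775.00.
Month 1: interest £324.41; balance after payment £19,411.41.
Month 2: interest £317.05; balance after payment £18,953.47.
Month 3: interest £309.57; balance after payment £18,488.04.
Month 4: interest £301.97; balance after payment £18,015.01.

£18,015.01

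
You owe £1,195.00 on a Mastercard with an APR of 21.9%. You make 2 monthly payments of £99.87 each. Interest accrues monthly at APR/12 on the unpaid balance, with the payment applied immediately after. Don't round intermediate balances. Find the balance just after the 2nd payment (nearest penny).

£1,037.45

Monthly rate r = 21.9%/12 = 1.825% = 0.01825.
Each month: B ← B·(1+r) − £99.87.
Month 1: interest £21.81; balance after payment £1,116.94.
Month 2: interest £20.38; balance after payment £1,037.45.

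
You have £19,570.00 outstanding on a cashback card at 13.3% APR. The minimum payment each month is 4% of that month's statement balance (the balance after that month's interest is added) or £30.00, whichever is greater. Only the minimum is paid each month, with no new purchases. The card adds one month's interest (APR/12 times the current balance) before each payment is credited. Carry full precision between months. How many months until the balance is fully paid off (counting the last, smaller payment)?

139 months

Monthly rate r = 13.3%/12 = 1.10833% = 0.0110833.
While 4% of the post-interest balance exceeds £30.00, each month B ← (B·(1+r))·(1 − 0.04), i.e. B shrinks by the factor (1+r)·0.96 = 0.97064.
This holds for months 1–110. Entering month 111 the balance is £737.89; 4% of the post-interest balance is now below £30.00, so the flat £30.00 minimum applies from here.
From month 111 a fixed £30.00 at rate r clears £737.89 in 29 more payments. Total: 110 + 29 = 139 months.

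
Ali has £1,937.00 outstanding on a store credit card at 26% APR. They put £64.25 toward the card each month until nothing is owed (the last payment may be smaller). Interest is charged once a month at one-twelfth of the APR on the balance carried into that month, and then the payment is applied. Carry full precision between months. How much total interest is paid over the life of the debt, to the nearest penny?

£1,237.46

Monthly rate r = 26%/12 = 2.16667% = 0.0216667.
Payoff takes n = ⌈−ln(1 − rB₀/P)/ln(1+r)⌉ = ⌈49.405⌉ = 50 payments; the last is £26.21.
Total paid = 49·£64.25 + £26.21 = £3,174.46.
Total interest = total paid − principal = £3,174.46 − £1,937.00 = £1,237.46.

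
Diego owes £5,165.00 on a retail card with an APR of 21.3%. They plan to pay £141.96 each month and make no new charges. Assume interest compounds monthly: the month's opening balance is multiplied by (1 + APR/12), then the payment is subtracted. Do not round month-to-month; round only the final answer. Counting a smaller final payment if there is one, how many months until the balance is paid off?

Monthly rate r = 21.3%/12 = 1.775% = 0.01775.
Recurrence: B ← B·(1+r) − £141.96.
Month 1: interest £91.68; balance after payment £5,114.72.
Month 2: interest £90.79; balance after payment £5,063.55.
Closed form: n = −ln(1 − rB₀/P)/ln(1+r) = −ln(0.35419)/ln(1.01775) ≈ 58.991, so the balance reaches zero during payment 59.

59 payments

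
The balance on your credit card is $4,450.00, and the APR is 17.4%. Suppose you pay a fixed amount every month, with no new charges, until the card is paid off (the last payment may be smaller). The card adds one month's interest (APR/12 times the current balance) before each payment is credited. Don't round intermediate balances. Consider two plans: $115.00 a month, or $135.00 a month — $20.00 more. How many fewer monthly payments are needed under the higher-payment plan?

Monthly rate r = 17.4%/12 = 1.45% = 0.0145.
At $115.00/mo: n = ⌈−ln(1 − rB₀/P)/ln(1+r)⌉ = 58 payments (last $23.21); total interest = total paid − $4,450.00 = $2,128.21.
At $135.00/mo: 46 payments (last $20.78); total interest $1,645.78.
Payments saved = 58 − 46 = 12.

12 fewer payments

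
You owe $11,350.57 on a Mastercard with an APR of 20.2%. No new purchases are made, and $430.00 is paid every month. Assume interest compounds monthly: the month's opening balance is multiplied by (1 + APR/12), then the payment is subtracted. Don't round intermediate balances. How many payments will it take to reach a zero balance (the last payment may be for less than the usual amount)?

Monthly rate r = 20.2%/12 = 1.68333% = 0.0168333.
Recurrence: B ← B·(1+r) − $430.00.
Month 1: interest $191.07; balance after payment $11,111.64.
Month 2: interest $187.05; balance after payment $10,868.68.
Closed form: n = −ln(1 − rB₀/P)/ln(1+r) = −ln(0.55566)/ln(1.01683) ≈ 35.200, so the balance reaches zero during payment 36.

36 payments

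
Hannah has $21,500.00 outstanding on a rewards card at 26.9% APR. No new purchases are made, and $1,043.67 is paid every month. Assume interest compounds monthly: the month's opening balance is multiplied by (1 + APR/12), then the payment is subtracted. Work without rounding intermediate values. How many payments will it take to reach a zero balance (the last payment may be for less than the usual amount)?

Monthly rate r = 26.9%/12 = 2.24167% = 0.0224167.
Recurrence: B ← B·(1+r) − $1,043.67.
Month 1: interest $481.96; balance after payment $20,938.29.
Month 2: interest $469.37; balance after payment $20,363.98.
Closed form: n = −ln(1 − rB₀/P)/ln(1+r) = −ln(0.53821)/ln(1.02242) ≈ 27.945, so the balance reaches zero during payment 28.

28 payments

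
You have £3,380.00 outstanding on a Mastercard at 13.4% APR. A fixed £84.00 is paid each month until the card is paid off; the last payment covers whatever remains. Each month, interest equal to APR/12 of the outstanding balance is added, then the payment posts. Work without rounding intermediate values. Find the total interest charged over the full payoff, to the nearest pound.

£1,133

Monthly rate r = 13.4%/12 = 1.11667% = 0.0111667.
Payoff takes n = ⌈−ln(1 − rB₀/P)/ln(1+r)⌉ = ⌈53.726⌉ = 54 payments; the last is £61.05.
Total paid = 53·£84.00 + £61.05 = £4,513.05.
Total interest = total paid − principal = £4,513.05 − £3,380.00 = £1,133.05.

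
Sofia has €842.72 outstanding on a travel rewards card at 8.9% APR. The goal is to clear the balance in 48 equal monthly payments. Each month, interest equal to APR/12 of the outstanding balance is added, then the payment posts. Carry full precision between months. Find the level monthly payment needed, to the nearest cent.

€20.93

Monthly rate r = 8.9%/12 = 0.741667% = 0.00741667.
Level-payment amortization: P = B₀·r / (1 − (1+r)^(−n)) = 842.72·0.00741667 / (1 − 1.00742^(−48)).
Denominator 1 − (1+r)^(−48) = 0.298606582.
P = 6.25017 / 0.298606582 ≈ 20.93.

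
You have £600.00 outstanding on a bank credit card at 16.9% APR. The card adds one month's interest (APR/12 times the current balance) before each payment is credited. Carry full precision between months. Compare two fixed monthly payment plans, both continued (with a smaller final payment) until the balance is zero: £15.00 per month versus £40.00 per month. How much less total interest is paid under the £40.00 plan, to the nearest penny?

Monthly rate r = 16.9%/12 = 1.40833% = 0.0140833.
At £15.00/mo: n = ⌈−ln(1 − rB₀/P)/ln(1+r)⌉ = 60 payments (last £3.74); total interest = total paid − £600.00 = £288.74.
At £40.00/mo: 17 payments (last £38.75); total interest £78.75.
Interest saved = £288.74 − £78.75 = £209.99.

£209.99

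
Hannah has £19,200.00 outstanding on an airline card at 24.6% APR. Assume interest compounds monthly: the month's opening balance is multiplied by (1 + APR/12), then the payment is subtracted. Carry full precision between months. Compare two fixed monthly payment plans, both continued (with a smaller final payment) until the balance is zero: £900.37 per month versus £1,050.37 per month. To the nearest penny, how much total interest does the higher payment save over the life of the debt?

£1,196.74

Monthly rate r = 24.6%/12 = 2.05% = 0.0205.
At £900.37/mo: n = ⌈−ln(1 − rB₀/P)/ln(1+r)⌉ = 29 payments (last £292.74); total interest = total paid − £19,200.00 = £6,303.10.
At £1,050.37/mo: 24 payments (last £147.85); total interest £5,106.36.
Interest saved = £6,303.10 − £5,106.36 = £1,196.74.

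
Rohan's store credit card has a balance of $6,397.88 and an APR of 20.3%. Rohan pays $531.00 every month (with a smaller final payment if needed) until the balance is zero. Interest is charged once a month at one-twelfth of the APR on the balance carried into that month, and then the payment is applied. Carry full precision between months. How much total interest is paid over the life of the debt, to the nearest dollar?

Monthly rate r = 20.3%/12 = 1.69167% = 0.0169167.
Payoff takes n = ⌈−ln(1 − rB₀/P)/ln(1+r)⌉ = ⌈13.588⌉ = 14 payments; the last is $313.13.
Total paid = 13·$531.00 + $313.13 = $7,216.13.
Total interest = total paid − principal = $7,216.13 − $6,397.88 = $818.25.

$818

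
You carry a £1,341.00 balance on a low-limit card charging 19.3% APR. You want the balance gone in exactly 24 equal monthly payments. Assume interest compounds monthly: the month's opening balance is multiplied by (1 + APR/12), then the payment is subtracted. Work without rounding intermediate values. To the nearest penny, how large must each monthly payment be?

Monthly rate r = 19.3%/12 = 1.60833% = 0.0160833.
Level-payment amortization: P = B₀·r / (1 − (1+r)^(−n)) = 1341.00·0.0160833 / (1 − 1.01608^(−24)).
Denominator 1 − (1+r)^(−24) = 0.318138556.
P = 21.5678 / 0.318138556 ≈ 67.79.

£67.79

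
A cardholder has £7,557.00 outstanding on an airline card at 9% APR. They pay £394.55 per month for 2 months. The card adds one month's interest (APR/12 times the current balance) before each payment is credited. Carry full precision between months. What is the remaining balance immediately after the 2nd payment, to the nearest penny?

Monthly rate r = 9%/12 = 0.75% = 0.0075.
Each month: B ← B·(1+r) − £394.55.
Month 1: interest £56.68; balance after payment £7,219.13.
Month 2: interest £54.14; balance after payment £6,878.72.

£6,878.72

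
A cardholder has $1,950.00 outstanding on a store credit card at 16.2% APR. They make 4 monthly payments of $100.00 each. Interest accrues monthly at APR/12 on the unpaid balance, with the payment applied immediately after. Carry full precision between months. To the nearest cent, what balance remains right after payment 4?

Monthly rate r = 16.2%/12 = 1.35% = 0.0135.
Each month: B ← B·(1+r) − $100.00.
Month 1: interest $26.32; balance after payment $1,876.33.
Month 2: interest $25.33; balance after payment $1,801.66.
Month 3: interest $24.32; balance after payment $1,725.98.
Month 4: interest $23.30; balance after payment $1,649.28.

$1,649.28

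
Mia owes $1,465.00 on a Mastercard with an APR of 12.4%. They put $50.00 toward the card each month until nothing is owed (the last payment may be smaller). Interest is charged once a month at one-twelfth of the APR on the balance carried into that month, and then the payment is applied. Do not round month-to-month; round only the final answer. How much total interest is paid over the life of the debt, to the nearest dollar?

$289

Monthly rate r = 12.4%/12 = 1.03333% = 0.0103333.
Payoff takes n = ⌈−ln(1 − rB₀/P)/ln(1+r)⌉ = ⌈35.080⌉ = 36 payments; the last is $4.03.
Total paid = 35·$50.00 + $4.03 = $1,754.03.
Total interest = total paid − principal = $1,754.03 − $1,465.00 = $289.03.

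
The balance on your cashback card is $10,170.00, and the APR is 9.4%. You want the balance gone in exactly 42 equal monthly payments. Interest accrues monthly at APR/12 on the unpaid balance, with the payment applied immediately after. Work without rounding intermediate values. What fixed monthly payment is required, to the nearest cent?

$285.09

Monthly rate r = 9.4%/12 = 0.783333% = 0.00783333.
Level-payment amortization: P = B₀·r / (1 − (1+r)^(−n)) = 10170.00·0.00783333 / (1 − 1.00783^(−42)).
Denominator 1 − (1+r)^(−42) = 0.279433886.
P = 79.665 / 0.279433886 ≈ 285.09.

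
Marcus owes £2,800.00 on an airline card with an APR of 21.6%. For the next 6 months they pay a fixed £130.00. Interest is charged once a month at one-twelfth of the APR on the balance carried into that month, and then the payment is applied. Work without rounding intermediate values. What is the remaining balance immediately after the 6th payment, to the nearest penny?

£2,300.39

Monthly rate r = 21.6%/12 = 1.8% = 0.018.
Each month: B ← B·(1+r) − £130.00.
Month 1: interest £50.40; balance after payment £2,720.40.
Month 2: interest £48.97; balance after payment £2,639.37.
Month 3: interest £47.51; balance after payment £2,556.88.
Month 4: interest £46.02; balance after payment £2,472.90.
Month 5: interest £44.51; balance after payment £2,387.41.
Month 6: interest £42.97; balance after payment £2,300.39.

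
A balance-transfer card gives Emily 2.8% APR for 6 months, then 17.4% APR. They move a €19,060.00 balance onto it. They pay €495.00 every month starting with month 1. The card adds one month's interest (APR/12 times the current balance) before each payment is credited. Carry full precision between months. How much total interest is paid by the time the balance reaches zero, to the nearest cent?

€6,308.41

Promo months 1–6 at r₀ = 2.8%/12 = 0.00233333; months 7+ at r₁ = 17.4%/12 = 0.0145.
After month 6: iterate B ← B·(1+r₀) − €495.00 for 6 months → €16,341.02.
Then at r₁ with €495.00/mo: n₂ = −ln(1 − r₁·B/P)/ln(1+r₁) ≈ 45.25 → 46 more payments.
Total paid = 51·€495.00 + €123.41 = €25,368.41; interest = €25,368.41 − €19,060.00 = €6,308.41.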